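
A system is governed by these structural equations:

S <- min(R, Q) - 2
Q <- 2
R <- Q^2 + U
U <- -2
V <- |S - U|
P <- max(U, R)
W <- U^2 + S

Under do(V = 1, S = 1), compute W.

Under do(V = 1, S = 1), each intervened variable's structural equation is replaced by its fixed value.
W = U^2 + S  [with U=-2, S=1]  = 5

5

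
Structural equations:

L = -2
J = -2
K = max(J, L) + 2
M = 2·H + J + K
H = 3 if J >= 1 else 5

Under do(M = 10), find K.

0

The intervention breaks the incoming arrows to M: M = 2·H + J + K no longer applies, and M = 10.
Since K is not a descendant of the intervened variable, it is unaffected.
K = max(J, L) + 2  [with J=-2, L=-2]  = 0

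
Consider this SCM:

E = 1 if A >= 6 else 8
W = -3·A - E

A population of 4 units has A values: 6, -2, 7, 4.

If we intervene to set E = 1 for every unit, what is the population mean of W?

Under do(E=1), E's equation is replaced by E=1 for every unit. Per-unit W: -19, 5, -22, -13. Mean = -12.25.

-12.25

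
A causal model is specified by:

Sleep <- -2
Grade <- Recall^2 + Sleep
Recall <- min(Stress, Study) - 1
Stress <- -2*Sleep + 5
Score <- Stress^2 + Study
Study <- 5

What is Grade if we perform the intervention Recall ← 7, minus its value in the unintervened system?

33

The intervention breaks the incoming arrows to Recall: Recall <- min(Stress, Study) - 1 no longer applies, and Recall = 7.
Grade = Recall^2 + Sleep  [with Recall=7, Sleep=-2]  = 47
Without intervention: Stress = -2*Sleep + 5  [with Sleep=-2]  = 9; Recall = min(Stress, Study) - 1  [with Stress=9, Study=5]  = 4; Grade = Recall^2 + Sleep  [with Recall=4, Sleep=-2]  = 14.
Change = 47 − 14 = 33.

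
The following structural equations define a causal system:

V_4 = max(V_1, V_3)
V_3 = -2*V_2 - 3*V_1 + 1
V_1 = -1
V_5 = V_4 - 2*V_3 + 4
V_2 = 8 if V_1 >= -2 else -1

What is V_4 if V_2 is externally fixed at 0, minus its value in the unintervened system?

5

Under do(V_2=0), the mechanism V_2 = 8 if V_1 >= -2 else -1 is discarded; V_2 is fixed at 0.
V_3 = -2*V_2 - 3*V_1 + 1  [with V_2=0, V_1=-1]  = 4
V_4 = max(V_1, V_3)  [with V_1=-1, V_3=4]  = 4
Without intervention: V_2 = 8 if V_1 >= -2 else -1  [with V_1=-1]  = 8; V_3 = -2*V_2 - 3*V_1 + 1  [with V_2=8, V_1=-1]  = -12; V_4 = max(V_1, V_3)  [with V_1=-1, V_3=-12]  = -1.
Change = 4 − (-1) = 5.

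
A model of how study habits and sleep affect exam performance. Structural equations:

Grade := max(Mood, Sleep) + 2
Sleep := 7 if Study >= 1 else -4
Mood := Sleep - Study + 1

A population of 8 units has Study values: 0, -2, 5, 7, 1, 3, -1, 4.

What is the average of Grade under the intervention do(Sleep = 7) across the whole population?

The intervention sets Sleep=7 in all 8 units regardless of Study. Recomputing Grade per unit gives 10, 12, 9, 9, 9, 9, 11, 9; average 9.75.

9.75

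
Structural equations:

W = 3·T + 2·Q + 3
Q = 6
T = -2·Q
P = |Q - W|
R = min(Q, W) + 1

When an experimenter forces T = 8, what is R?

7

do(T=8) replaces the equation T = -2·Q with the constant T = 8.
W = 3·T + 2·Q + 3  [with T=8, Q=6]  = 39
R = min(Q, W) + 1  [with Q=6, W=39]  = 7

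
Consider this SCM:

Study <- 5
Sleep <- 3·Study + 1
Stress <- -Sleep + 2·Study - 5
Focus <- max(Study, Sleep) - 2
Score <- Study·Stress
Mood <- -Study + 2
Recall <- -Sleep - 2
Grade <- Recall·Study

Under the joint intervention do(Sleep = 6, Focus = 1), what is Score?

-5

Setting Sleep = 6, Focus = 1 by intervention discards those variables' equations.
Stress = -Sleep + 2·Study - 5  [with Sleep=6, Study=5]  = -1
Score = Study·Stress  [with Study=5, Stress=-1]  = -5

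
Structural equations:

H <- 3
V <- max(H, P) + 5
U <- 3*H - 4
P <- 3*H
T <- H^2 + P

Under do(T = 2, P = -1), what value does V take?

8

Setting T = 2, P = -1 by intervention discards those variables' equations.
V = max(H, P) + 5  [with H=3, P=-1]  = 8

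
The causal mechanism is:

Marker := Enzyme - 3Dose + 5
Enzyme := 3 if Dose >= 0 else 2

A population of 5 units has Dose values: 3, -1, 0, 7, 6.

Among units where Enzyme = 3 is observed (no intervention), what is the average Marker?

-4

Observing Enzyme=3 restricts to units where Enzyme's equation naturally yields 3: Dose ∈ {3, 0, 7, 6}. In that subpopulation Marker = -1, 8, -13, -10, mean -4.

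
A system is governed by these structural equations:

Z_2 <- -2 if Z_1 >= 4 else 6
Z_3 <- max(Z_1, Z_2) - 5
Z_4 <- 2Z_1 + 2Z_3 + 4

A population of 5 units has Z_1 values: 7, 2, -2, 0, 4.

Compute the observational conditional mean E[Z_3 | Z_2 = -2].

Observing Z_2=-2 restricts to units where Z_2's equation naturally yields -2: Z_1 ∈ {7, 4}. In that subpopulation Z_3 = 2, -1, mean 0.5.

0.5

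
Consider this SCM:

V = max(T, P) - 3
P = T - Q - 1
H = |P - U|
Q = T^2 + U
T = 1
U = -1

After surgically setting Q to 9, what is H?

The intervention breaks the incoming arrows to Q: Q = T^2 + U no longer applies, and Q = 9.
P = T - Q - 1  [with T=1, Q=9]  = -9
H = |P - U|  [with P=-9, U=-1]  = 8

8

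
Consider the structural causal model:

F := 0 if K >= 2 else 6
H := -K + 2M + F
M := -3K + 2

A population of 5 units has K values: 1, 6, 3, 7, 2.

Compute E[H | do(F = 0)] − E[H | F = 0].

4.9

do(F=0) breaks F's dependence on K. With F=0 fixed, H across the units is -3, -38, -17, -45, -10, mean -22.6.
E[H|F=0] averages over only the 4 units with F=0 (K = 6, 3, 7, 2): H = -38, -17, -45, -10, mean -27.5.
Difference = -22.6 − (-27.5) = 4.9.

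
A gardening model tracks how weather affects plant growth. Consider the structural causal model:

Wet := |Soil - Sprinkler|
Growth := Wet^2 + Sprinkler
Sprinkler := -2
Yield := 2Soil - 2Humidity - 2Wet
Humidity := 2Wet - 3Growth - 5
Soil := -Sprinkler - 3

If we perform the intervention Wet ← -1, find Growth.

The intervention breaks the incoming arrows to Wet: Wet := |Soil - Sprinkler| no longer applies, and Wet = -1.
Growth = Wet^2 + Sprinkler  [with Wet=-1, Sprinkler=-2]  = -1

-1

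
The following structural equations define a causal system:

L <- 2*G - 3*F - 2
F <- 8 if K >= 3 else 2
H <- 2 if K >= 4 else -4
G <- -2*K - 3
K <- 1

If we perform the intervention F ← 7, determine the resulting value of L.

-33

Intervening sets F = 7 and removes its equation (F <- 8 if K >= 3 else 2).
G = -2*K - 3  [with K=1]  = -5
L = 2*G - 3*F - 2  [with G=-5, F=7]  = -33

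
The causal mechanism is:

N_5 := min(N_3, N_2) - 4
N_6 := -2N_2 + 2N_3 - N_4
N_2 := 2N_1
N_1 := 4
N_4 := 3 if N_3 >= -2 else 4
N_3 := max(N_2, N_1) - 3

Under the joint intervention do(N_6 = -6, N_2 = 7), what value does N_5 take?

The joint intervention fixes N_6 = -6, N_2 = 7, removing each variable's own equation.
N_3 = max(N_2, N_1) - 3  [with N_2=7, N_1=4]  = 4
N_5 = min(N_3, N_2) - 4  [with N_3=4, N_2=7]  = 0

0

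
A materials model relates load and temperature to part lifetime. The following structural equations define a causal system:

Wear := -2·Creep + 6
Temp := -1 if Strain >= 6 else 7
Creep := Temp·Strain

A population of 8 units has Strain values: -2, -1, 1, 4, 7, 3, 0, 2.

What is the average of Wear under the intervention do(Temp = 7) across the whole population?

do(Temp=7) breaks Temp's dependence on Strain. With Temp=7 fixed, Wear across the units is 34, 20, -8, -50, -92, -36, 6, -22, mean -18.5.

-18.5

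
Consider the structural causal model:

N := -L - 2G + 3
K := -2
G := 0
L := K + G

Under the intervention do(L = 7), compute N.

The intervention breaks the incoming arrows to L: L := K + G no longer applies, and L = 7.
N = -L - 2G + 3  [with L=7, G=0]  = -4

-4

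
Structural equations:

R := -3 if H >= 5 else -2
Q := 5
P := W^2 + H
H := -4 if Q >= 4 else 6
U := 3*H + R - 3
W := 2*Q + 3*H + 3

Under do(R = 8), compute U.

Intervening sets R = 8 and removes its equation (R := -3 if H >= 5 else -2).
H = -4 if Q >= 4 else 6  [with Q=5]  = -4
U = 3*H + R - 3  [with H=-4, R=8]  = -7

-7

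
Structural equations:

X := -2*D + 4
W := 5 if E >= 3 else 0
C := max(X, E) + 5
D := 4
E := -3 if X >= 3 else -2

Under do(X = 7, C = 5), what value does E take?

Under do(X = 7, C = 5), each intervened variable's structural equation is replaced by its fixed value.
E = -3 if X >= 3 else -2  [with X=7]  = -3

-3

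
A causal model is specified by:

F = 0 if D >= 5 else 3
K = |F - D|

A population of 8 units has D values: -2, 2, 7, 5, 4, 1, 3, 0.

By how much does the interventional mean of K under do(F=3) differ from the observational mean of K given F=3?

Every unit gets F=3 under the intervention. K values become 5, 1, 4, 2, 1, 2, 0, 3; E[K|do(F=3)] = 2.25.
Conditioning on F=3 selects the 6 unit(s) with D ∈ {-2, 2, 4, 1, 3, 0}. Their K values: 5, 1, 1, 2, 0, 3. Mean = 2.
Difference = 2.25 − 2 = 0.25.

0.25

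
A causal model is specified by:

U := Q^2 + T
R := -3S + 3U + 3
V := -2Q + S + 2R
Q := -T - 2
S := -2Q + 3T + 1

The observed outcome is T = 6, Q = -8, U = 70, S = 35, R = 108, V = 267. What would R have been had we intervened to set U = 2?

-96

do(U=2) replaces the equation U := Q^2 + T with the constant U = 2.
Q = -T - 2  [with T=6]  = -8
S = -2Q + 3T + 1  [with Q=-8, T=6]  = 35
R = -3S + 3U + 3  [with S=35, U=2]  = -96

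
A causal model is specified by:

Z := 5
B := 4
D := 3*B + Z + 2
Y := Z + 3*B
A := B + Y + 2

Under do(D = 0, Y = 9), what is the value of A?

15

Setting D = 0, Y = 9 by intervention discards those variables' equations.
A = B + Y + 2  [with B=4, Y=9]  = 15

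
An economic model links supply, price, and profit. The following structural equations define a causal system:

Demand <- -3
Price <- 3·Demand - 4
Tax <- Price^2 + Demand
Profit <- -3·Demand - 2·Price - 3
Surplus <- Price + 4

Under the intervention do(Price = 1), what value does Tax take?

-2

The intervention breaks the incoming arrows to Price: Price <- 3·Demand - 4 no longer applies, and Price = 1.
Tax = Price^2 + Demand  [with Price=1, Demand=-3]  = -2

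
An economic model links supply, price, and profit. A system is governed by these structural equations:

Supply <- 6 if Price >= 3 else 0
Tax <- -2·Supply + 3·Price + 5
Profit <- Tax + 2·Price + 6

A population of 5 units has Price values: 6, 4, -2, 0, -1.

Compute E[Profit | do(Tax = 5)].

Under do(Tax=5), Tax's equation is replaced by Tax=5 for every unit. Per-unit Profit: 23, 19, 7, 11, 9. Mean = 13.8.

13.8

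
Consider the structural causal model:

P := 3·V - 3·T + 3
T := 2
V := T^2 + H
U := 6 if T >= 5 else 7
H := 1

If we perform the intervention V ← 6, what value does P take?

The intervention breaks the incoming arrows to V: V := T^2 + H no longer applies, and V = 6.
P = 3·V - 3·T + 3  [with V=6, T=2]  = 15

15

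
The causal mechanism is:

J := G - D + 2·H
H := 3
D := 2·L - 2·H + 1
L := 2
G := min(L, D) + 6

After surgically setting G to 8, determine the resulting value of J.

Intervening sets G = 8 and removes its equation (G := min(L, D) + 6).
D = 2·L - 2·H + 1  [with L=2, H=3]  = -1
J = G - D + 2·H  [with G=8, D=-1, H=3]  = 15

15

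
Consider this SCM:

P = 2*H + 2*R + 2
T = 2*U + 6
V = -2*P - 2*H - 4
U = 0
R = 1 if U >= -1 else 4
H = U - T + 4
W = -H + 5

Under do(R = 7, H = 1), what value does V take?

-42

The joint intervention fixes R = 7, H = 1, removing each variable's own equation.
P = 2*H + 2*R + 2  [with H=1, R=7]  = 18
V = -2*P - 2*H - 4  [with P=18, H=1]  = -42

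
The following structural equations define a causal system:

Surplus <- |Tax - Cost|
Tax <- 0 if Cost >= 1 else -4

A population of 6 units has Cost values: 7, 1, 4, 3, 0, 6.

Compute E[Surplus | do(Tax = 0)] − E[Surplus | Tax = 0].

-0.7

Under do(Tax=0), Tax's equation is replaced by Tax=0 for every unit. Per-unit Surplus: 7, 1, 4, 3, 0, 6. Mean = 3.5.
Observing Tax=0 restricts to units where Tax's equation naturally yields 0: Cost ∈ {7, 1, 4, 3, 6}. In that subpopulation Surplus = 7, 1, 4, 3, 6, mean 4.2.
Difference = 3.5 − 4.2 = -0.7.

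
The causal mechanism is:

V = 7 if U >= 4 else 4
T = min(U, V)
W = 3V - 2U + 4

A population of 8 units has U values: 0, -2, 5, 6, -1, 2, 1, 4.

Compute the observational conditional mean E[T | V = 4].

Conditioning on V=4 selects the 5 unit(s) with U ∈ {0, -2, -1, 2, 1}. Their T values: 0, -2, -1, 2, 1. Mean = 0.

0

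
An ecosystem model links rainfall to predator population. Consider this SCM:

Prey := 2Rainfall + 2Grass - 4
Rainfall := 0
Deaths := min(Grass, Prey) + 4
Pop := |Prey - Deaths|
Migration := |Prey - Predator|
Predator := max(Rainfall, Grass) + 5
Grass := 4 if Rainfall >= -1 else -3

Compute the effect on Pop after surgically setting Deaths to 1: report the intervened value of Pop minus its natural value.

-1

Under do(Deaths=1), the mechanism Deaths := min(Grass, Prey) + 4 is discarded; Deaths is fixed at 1.
Grass = 4 if Rainfall >= -1 else -3  [with Rainfall=0]  = 4
Prey = 2Rainfall + 2Grass - 4  [with Rainfall=0, Grass=4]  = 4
Pop = |Prey - Deaths|  [with Prey=4, Deaths=1]  = 3
Without intervention: Grass = 4 if Rainfall >= -1 else -3  [with Rainfall=0]  = 4; Prey = 2Rainfall + 2Grass - 4  [with Rainfall=0, Grass=4]  = 4; Deaths = min(Grass, Prey) + 4  [with Grass=4, Prey=4]  = 8; Pop = |Prey - Deaths|  [with Prey=4, Deaths=8]  = 4.
Change = 3 − 4 = -1.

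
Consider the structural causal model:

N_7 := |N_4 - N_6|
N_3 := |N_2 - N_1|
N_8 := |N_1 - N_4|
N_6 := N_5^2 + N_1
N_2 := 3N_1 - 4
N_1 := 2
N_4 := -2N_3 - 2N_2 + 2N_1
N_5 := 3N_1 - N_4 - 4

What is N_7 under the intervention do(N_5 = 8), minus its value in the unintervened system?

Under do(N_5=8), the mechanism N_5 := 3N_1 - N_4 - 4 is discarded; N_5 is fixed at 8.
N_2 = 3N_1 - 4  [with N_1=2]  = 2
N_3 = |N_2 - N_1|  [with N_2=2, N_1=2]  = 0
N_4 = -2N_3 - 2N_2 + 2N_1  [with N_3=0, N_2=2, N_1=2]  = 0
N_6 = N_5^2 + N_1  [with N_5=8, N_1=2]  = 66
N_7 = |N_4 - N_6|  [with N_4=0, N_6=66]  = 66
Without intervention: N_2 = 3N_1 - 4  [with N_1=2]  = 2; N_3 = |N_2 - N_1|  [with N_2=2, N_1=2]  = 0; N_4 = -2N_3 - 2N_2 + 2N_1  [with N_3=0, N_2=2, N_1=2]  = 0; N_5 = 3N_1 - N_4 - 4  [with N_1=2, N_4=0]  = 2; N_6 = N_5^2 + N_1  [with N_5=2, N_1=2]  = 6; N_7 = |N_4 - N_6|  [with N_4=0, N_6=6]  = 6.
Change = 66 − 6 = 60.

60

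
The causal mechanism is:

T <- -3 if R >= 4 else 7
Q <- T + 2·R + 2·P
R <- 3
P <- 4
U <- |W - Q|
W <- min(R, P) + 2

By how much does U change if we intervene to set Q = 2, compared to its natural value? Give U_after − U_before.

Under do(Q=2), the mechanism Q <- T + 2·R + 2·P is discarded; Q is fixed at 2.
W = min(R, P) + 2  [with R=3, P=4]  = 5
U = |W - Q|  [with W=5, Q=2]  = 3
Without intervention: T = -3 if R >= 4 else 7  [with R=3]  = 7; Q = T + 2·R + 2·P  [with T=7, R=3, P=4]  = 21; W = min(R, P) + 2  [with R=3, P=4]  = 5; U = |W - Q|  [with W=5, Q=21]  = 16.
Change = 3 − 16 = -13.

-13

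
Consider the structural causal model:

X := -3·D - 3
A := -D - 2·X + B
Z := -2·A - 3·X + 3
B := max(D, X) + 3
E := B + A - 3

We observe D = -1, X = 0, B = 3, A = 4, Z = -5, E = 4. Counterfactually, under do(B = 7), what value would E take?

12

The intervention breaks the incoming arrows to B: B := max(D, X) + 3 no longer applies, and B = 7.
X = -3·D - 3  [with D=-1]  = 0
A = -D - 2·X + B  [with D=-1, X=0, B=7]  = 8
E = B + A - 3  [with B=7, A=8]  = 12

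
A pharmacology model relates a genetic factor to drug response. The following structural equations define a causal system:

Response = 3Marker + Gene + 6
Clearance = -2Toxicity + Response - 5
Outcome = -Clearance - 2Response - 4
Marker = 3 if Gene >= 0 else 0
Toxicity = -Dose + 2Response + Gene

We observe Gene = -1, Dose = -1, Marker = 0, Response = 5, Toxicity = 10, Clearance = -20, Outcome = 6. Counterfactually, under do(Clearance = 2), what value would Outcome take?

Intervening sets Clearance = 2 and removes its equation (Clearance = -2Toxicity + Response - 5).
Marker = 3 if Gene >= 0 else 0  [with Gene=-1]  = 0
Response = 3Marker + Gene + 6  [with Marker=0, Gene=-1]  = 5
Outcome = -Clearance - 2Response - 4  [with Clearance=2, Response=5]  = -16

-16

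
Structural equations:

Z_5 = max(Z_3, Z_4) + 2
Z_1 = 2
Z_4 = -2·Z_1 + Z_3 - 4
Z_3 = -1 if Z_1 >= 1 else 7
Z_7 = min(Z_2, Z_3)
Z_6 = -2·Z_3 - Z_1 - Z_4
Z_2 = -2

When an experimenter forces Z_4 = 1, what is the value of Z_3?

Under do(Z_4=1), the mechanism Z_4 = -2·Z_1 + Z_3 - 4 is discarded; Z_4 is fixed at 1.
Since Z_3 is not a descendant of the intervened variable, it is unaffected.
Z_3 = -1 if Z_1 >= 1 else 7  [with Z_1=2]  = -1

-1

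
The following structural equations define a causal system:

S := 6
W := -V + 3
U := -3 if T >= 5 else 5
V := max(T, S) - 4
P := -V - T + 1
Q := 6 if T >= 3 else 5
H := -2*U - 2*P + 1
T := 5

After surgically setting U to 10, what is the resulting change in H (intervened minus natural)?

-26

Intervening sets U = 10 and removes its equation (U := -3 if T >= 5 else 5).
V = max(T, S) - 4  [with T=5, S=6]  = 2
P = -V - T + 1  [with V=2, T=5]  = -6
H = -2*U - 2*P + 1  [with U=10, P=-6]  = -7
Without intervention: V = max(T, S) - 4  [with T=5, S=6]  = 2; P = -V - T + 1  [with V=2, T=5]  = -6; U = -3 if T >= 5 else 5  [with T=5]  = -3; H = -2*U - 2*P + 1  [with U=-3, P=-6]  = 19.
Change = -7 − 19 = -26.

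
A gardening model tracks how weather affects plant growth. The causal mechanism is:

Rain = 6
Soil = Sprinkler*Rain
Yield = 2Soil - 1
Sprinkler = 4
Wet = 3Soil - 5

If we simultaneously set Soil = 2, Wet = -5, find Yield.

Setting Soil = 2, Wet = -5 by intervention discards those variables' equations.
Yield = 2Soil - 1  [with Soil=2]  = 3

3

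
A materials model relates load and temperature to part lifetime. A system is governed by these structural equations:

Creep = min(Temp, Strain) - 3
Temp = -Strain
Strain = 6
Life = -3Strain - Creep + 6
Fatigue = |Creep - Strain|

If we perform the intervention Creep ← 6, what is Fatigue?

0

The intervention breaks the incoming arrows to Creep: Creep = min(Temp, Strain) - 3 no longer applies, and Creep = 6.
Fatigue = |Creep - Strain|  [with Creep=6, Strain=6]  = 0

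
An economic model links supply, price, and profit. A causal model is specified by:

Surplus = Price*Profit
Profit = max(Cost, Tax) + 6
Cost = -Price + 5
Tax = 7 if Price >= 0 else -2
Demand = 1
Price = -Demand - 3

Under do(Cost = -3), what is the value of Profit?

4

do(Cost=-3) replaces the equation Cost = -Price + 5 with the constant Cost = -3.
Price = -Demand - 3  [with Demand=1]  = -4
Tax = 7 if Price >= 0 else -2  [with Price=-4]  = -2
Profit = max(Cost, Tax) + 6  [with Cost=-3, Tax=-2]  = 4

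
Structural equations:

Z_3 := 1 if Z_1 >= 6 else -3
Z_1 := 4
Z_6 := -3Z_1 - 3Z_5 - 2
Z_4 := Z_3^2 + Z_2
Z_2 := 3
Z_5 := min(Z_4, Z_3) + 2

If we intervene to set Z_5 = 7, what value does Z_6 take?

-35

The intervention breaks the incoming arrows to Z_5: Z_5 := min(Z_4, Z_3) + 2 no longer applies, and Z_5 = 7.
Z_6 = -3Z_1 - 3Z_5 - 2  [with Z_1=4, Z_5=7]  = -35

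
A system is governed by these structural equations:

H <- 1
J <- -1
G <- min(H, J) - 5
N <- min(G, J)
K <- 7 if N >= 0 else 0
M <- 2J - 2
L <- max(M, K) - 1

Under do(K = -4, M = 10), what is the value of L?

9

Under do(K = -4, M = 10), each intervened variable's structural equation is replaced by its fixed value.
L = max(M, K) - 1  [with M=10, K=-4]  = 9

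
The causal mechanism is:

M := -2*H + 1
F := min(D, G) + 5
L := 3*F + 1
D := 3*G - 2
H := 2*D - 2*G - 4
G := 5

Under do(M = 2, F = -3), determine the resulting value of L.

Setting M = 2, F = -3 by intervention discards those variables' equations.
L = 3*F + 1  [with F=-3]  = -8

-8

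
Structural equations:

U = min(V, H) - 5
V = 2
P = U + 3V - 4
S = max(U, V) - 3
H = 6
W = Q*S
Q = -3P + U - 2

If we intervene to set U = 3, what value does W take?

The intervention breaks the incoming arrows to U: U = min(V, H) - 5 no longer applies, and U = 3.
P = U + 3V - 4  [with U=3, V=2]  = 5
Q = -3P + U - 2  [with P=5, U=3]  = -14
S = max(U, V) - 3  [with U=3, V=2]  = 0
W = Q*S  [with Q=-14, S=0]  = 0

0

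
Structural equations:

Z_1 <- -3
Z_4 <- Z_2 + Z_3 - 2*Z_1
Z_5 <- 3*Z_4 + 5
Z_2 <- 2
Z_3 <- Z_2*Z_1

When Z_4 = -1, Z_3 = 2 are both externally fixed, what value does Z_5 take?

The joint intervention fixes Z_4 = -1, Z_3 = 2, removing each variable's own equation.
Z_5 = 3*Z_4 + 5  [with Z_4=-1]  = 2

2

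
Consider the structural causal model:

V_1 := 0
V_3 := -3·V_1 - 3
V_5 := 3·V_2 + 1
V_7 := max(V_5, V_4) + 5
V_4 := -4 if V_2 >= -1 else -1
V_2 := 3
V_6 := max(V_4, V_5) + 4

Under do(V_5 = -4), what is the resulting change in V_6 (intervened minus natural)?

-14

The intervention breaks the incoming arrows to V_5: V_5 := 3·V_2 + 1 no longer applies, and V_5 = -4.
V_4 = -4 if V_2 >= -1 else -1  [with V_2=3]  = -4
V_6 = max(V_4, V_5) + 4  [with V_4=-4, V_5=-4]  = 0
Without intervention: V_4 = -4 if V_2 >= -1 else -1  [with V_2=3]  = -4; V_5 = 3·V_2 + 1  [with V_2=3]  = 10; V_6 = max(V_4, V_5) + 4  [with V_4=-4, V_5=10]  = 14.
Change = 0 − 14 = -14.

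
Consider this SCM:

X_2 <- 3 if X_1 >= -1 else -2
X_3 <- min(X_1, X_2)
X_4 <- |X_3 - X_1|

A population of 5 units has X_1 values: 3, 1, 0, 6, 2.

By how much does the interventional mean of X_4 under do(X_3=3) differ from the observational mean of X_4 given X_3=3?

do(X_3=3) breaks X_3's dependence on X_1. With X_3=3 fixed, X_4 across the units is 0, 2, 3, 3, 1, mean 1.8.
Conditioning on X_3=3 selects the 2 unit(s) with X_1 ∈ {3, 6}. Their X_4 values: 0, 3. Mean = 1.5.
Difference = 1.8 − 1.5 = 0.3.

0.3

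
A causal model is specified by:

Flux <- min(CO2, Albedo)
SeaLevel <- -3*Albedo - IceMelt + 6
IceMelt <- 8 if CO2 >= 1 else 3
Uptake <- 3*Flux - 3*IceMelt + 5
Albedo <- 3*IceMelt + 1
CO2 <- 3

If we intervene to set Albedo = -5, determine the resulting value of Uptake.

The intervention breaks the incoming arrows to Albedo: Albedo <- 3*IceMelt + 1 no longer applies, and Albedo = -5.
IceMelt = 8 if CO2 >= 1 else 3  [with CO2=3]  = 8
Flux = min(CO2, Albedo)  [with CO2=3, Albedo=-5]  = -5
Uptake = 3*Flux - 3*IceMelt + 5  [with Flux=-5, IceMelt=8]  = -34

-34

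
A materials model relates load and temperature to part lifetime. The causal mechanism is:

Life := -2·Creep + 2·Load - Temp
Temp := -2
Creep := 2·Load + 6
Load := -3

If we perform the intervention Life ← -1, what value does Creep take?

0

Under do(Life=-1), the mechanism Life := -2·Creep + 2·Load - Temp is discarded; Life is fixed at -1.
Since Creep is not a descendant of the intervened variable, it is unaffected.
Creep = 2·Load + 6  [with Load=-3]  = 0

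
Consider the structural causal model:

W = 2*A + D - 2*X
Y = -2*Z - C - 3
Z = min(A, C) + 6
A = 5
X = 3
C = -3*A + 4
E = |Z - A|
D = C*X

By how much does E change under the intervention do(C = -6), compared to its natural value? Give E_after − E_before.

The intervention breaks the incoming arrows to C: C = -3*A + 4 no longer applies, and C = -6.
Z = min(A, C) + 6  [with A=5, C=-6]  = 0
E = |Z - A|  [with Z=0, A=5]  = 5
Without intervention: C = -3*A + 4  [with A=5]  = -11; Z = min(A, C) + 6  [with A=5, C=-11]  = -5; E = |Z - A|  [with Z=-5, A=5]  = 10.
Change = 5 − 10 = -5.

-5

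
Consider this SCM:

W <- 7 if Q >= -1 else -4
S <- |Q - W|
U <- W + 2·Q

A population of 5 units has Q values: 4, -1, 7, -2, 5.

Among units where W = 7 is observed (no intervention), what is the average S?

Observing W=7 restricts to units where W's equation naturally yields 7: Q ∈ {4, -1, 7, 5}. In that subpopulation S = 3, 8, 0, 2, mean 3.25.

3.25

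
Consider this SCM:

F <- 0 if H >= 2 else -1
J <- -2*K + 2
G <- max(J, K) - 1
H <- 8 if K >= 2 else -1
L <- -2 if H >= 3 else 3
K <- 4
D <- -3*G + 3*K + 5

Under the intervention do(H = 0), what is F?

-1

The intervention breaks the incoming arrows to H: H <- 8 if K >= 2 else -1 no longer applies, and H = 0.
F = 0 if H >= 2 else -1  [with H=0]  = -1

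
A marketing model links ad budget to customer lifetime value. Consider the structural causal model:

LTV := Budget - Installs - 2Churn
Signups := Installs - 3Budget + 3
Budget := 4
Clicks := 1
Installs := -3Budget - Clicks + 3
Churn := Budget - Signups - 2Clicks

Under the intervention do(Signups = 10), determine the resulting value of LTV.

Under do(Signups=10), the mechanism Signups := Installs - 3Budget + 3 is discarded; Signups is fixed at 10.
Installs = -3Budget - Clicks + 3  [with Budget=4, Clicks=1]  = -10
Churn = Budget - Signups - 2Clicks  [with Budget=4, Signups=10, Clicks=1]  = -8
LTV = Budget - Installs - 2Churn  [with Budget=4, Installs=-10, Churn=-8]  = 30

30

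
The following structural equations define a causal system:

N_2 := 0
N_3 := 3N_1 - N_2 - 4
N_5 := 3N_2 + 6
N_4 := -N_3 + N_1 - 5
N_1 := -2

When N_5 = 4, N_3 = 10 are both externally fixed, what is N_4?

-17

Under do(N_5 = 4, N_3 = 10), each intervened variable's structural equation is replaced by its fixed value.
N_4 = -N_3 + N_1 - 5  [with N_3=10, N_1=-2]  = -17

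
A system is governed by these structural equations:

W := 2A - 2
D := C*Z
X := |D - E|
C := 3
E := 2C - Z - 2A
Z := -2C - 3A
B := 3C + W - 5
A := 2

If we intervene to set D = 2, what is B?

6

do(D=2) replaces the equation D := C*Z with the constant D = 2.
B is not downstream of the intervention, so its value is determined by the original equations.
W = 2A - 2  [with A=2]  = 2
B = 3C + W - 5  [with C=3, W=2]  = 6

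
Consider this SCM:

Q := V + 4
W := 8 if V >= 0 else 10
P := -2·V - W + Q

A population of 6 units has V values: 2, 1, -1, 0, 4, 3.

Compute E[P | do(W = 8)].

-5.5

Every unit gets W=8 under the intervention. P values become -6, -5, -3, -4, -8, -7; E[P|do(W=8)] = -5.5.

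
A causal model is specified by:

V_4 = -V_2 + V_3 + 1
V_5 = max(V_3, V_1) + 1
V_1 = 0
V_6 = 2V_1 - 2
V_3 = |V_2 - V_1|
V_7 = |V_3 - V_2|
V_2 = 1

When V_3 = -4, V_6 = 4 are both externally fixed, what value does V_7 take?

Under do(V_3 = -4, V_6 = 4), each intervened variable's structural equation is replaced by its fixed value.
V_7 = |V_3 - V_2|  [with V_3=-4, V_2=1]  = 5

5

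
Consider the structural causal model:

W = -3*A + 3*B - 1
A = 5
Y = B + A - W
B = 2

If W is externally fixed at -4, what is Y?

11

The intervention breaks the incoming arrows to W: W = -3*A + 3*B - 1 no longer applies, and W = -4.
Y = B + A - W  [with B=2, A=5, W=-4]  = 11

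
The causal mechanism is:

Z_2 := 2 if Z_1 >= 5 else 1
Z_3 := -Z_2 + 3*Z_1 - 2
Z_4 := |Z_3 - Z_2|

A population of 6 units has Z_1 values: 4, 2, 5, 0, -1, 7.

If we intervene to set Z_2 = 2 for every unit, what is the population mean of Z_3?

4.5

Under do(Z_2=2), Z_2's equation is replaced by Z_2=2 for every unit. Per-unit Z_3: 8, 2, 11, -4, -7, 17. Mean = 4.5.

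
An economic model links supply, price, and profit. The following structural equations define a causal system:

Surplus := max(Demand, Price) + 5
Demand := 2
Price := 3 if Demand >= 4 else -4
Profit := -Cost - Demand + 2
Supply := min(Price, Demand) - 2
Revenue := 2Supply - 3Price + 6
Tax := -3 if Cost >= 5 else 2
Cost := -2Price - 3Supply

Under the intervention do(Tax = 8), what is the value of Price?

-4

do(Tax=8) replaces the equation Tax := -3 if Cost >= 5 else 2 with the constant Tax = 8.
Price is not downstream of the intervention, so its value is determined by the original equations.
Price = 3 if Demand >= 4 else -4  [with Demand=2]  = -4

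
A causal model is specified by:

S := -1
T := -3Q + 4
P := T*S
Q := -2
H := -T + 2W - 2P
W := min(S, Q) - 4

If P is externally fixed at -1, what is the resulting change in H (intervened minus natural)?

Under do(P=-1), the mechanism P := T*S is discarded; P is fixed at -1.
T = -3Q + 4  [with Q=-2]  = 10
W = min(S, Q) - 4  [with S=-1, Q=-2]  = -6
H = -T + 2W - 2P  [with T=10, W=-6, P=-1]  = -20
Without intervention: T = -3Q + 4  [with Q=-2]  = 10; P = T*S  [with T=10, S=-1]  = -10; W = min(S, Q) - 4  [with S=-1, Q=-2]  = -6; H = -T + 2W - 2P  [with T=10, W=-6, P=-10]  = -2.
Change = -20 − (-2) = -18.

-18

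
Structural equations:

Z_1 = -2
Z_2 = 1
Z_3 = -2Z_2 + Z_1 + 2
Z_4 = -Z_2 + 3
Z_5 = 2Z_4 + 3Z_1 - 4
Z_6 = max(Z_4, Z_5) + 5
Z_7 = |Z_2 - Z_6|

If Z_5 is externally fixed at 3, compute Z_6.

The intervention breaks the incoming arrows to Z_5: Z_5 = 2Z_4 + 3Z_1 - 4 no longer applies, and Z_5 = 3.
Z_4 = -Z_2 + 3  [with Z_2=1]  = 2
Z_6 = max(Z_4, Z_5) + 5  [with Z_4=2, Z_5=3]  = 8

8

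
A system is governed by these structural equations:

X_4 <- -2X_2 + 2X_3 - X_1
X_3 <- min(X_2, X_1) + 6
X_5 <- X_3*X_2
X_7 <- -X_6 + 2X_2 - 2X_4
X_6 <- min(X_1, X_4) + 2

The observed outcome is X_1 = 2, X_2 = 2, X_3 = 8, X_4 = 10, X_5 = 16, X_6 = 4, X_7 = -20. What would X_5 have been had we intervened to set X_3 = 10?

do(X_3=10) replaces the equation X_3 <- min(X_2, X_1) + 6 with the constant X_3 = 10.
X_5 = X_3*X_2  [with X_3=10, X_2=2]  = 20

20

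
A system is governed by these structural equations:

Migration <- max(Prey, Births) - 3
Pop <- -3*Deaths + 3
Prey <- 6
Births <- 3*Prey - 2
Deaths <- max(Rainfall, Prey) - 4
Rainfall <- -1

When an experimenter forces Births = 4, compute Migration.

3

do(Births=4) replaces the equation Births <- 3*Prey - 2 with the constant Births = 4.
Migration = max(Prey, Births) - 3  [with Prey=6, Births=4]  = 3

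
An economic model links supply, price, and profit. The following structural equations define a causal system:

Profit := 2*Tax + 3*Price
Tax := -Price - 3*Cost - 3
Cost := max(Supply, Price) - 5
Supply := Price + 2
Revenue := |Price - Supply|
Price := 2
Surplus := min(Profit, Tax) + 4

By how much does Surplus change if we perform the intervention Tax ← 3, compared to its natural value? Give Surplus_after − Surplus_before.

Under do(Tax=3), the mechanism Tax := -Price - 3*Cost - 3 is discarded; Tax is fixed at 3.
Profit = 2*Tax + 3*Price  [with Tax=3, Price=2]  = 12
Surplus = min(Profit, Tax) + 4  [with Profit=12, Tax=3]  = 7
Without intervention: Supply = Price + 2  [with Price=2]  = 4; Cost = max(Supply, Price) - 5  [with Supply=4, Price=2]  = -1; Tax = -Price - 3*Cost - 3  [with Price=2, Cost=-1]  = -2; Profit = 2*Tax + 3*Price  [with Tax=-2, Price=2]  = 2; Surplus = min(Profit, Tax) + 4  [with Profit=2, Tax=-2]  = 2.
Change = 7 − 2 = 5.

5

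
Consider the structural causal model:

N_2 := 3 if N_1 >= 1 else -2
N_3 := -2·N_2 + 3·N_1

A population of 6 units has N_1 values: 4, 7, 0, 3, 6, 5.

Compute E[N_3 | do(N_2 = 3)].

6.5

Under do(N_2=3), N_2's equation is replaced by N_2=3 for every unit. Per-unit N_3: 6, 15, -6, 3, 12, 9. Mean = 6.5.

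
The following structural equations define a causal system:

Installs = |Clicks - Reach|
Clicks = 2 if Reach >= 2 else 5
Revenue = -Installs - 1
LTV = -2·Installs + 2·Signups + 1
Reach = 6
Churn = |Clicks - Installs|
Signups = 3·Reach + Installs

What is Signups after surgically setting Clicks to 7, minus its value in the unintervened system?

Under do(Clicks=7), the mechanism Clicks = 2 if Reach >= 2 else 5 is discarded; Clicks is fixed at 7.
Installs = |Clicks - Reach|  [with Clicks=7, Reach=6]  = 1
Signups = 3·Reach + Installs  [with Reach=6, Installs=1]  = 19
Without intervention: Clicks = 2 if Reach >= 2 else 5  [with Reach=6]  = 2; Installs = |Clicks - Reach|  [with Clicks=2, Reach=6]  = 4; Signups = 3·Reach + Installs  [with Reach=6, Installs=4]  = 22.
Change = 19 − 22 = -3.

-3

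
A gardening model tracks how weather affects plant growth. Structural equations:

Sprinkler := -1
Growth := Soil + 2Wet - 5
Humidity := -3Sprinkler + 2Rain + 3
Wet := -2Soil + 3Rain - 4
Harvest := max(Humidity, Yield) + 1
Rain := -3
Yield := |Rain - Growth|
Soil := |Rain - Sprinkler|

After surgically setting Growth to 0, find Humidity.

The intervention breaks the incoming arrows to Growth: Growth := Soil + 2Wet - 5 no longer applies, and Growth = 0.
Since Humidity is not a descendant of the intervened variable, it is unaffected.
Humidity = -3Sprinkler + 2Rain + 3  [with Sprinkler=-1, Rain=-3]  = 0

0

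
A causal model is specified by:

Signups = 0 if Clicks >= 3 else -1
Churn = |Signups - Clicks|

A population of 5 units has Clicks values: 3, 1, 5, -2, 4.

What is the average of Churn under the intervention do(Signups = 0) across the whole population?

3

The intervention sets Signups=0 in all 5 units regardless of Clicks. Recomputing Churn per unit gives 3, 1, 5, 2, 4; average 3.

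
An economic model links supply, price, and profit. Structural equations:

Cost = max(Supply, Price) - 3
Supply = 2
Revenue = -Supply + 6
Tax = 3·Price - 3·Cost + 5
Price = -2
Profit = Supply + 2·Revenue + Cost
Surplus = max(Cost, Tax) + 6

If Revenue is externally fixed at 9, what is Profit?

19

Under do(Revenue=9), the mechanism Revenue = -Supply + 6 is discarded; Revenue is fixed at 9.
Cost = max(Supply, Price) - 3  [with Supply=2, Price=-2]  = -1
Profit = Supply + 2·Revenue + Cost  [with Supply=2, Revenue=9, Cost=-1]  = 19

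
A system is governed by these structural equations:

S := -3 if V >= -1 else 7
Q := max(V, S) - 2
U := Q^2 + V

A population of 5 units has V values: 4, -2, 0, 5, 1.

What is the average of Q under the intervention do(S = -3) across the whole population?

-0.4

Every unit gets S=-3 under the intervention. Q values become 2, -4, -2, 3, -1; E[Q|do(S=-3)] = -0.4.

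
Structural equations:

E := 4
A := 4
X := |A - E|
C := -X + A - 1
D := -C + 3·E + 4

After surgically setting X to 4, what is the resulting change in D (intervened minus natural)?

4

do(X=4) replaces the equation X := |A - E| with the constant X = 4.
C = -X + A - 1  [with X=4, A=4]  = -1
D = -C + 3·E + 4  [with C=-1, E=4]  = 17
Without intervention: X = |A - E|  [with A=4, E=4]  = 0; C = -X + A - 1  [with X=0, A=4]  = 3; D = -C + 3·E + 4  [with C=3, E=4]  = 13.
Change = 17 − 13 = 4.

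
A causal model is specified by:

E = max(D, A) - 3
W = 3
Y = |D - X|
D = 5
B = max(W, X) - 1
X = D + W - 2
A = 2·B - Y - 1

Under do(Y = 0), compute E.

6

Under do(Y=0), the mechanism Y = |D - X| is discarded; Y is fixed at 0.
X = D + W - 2  [with D=5, W=3]  = 6
B = max(W, X) - 1  [with W=3, X=6]  = 5
A = 2·B - Y - 1  [with B=5, Y=0]  = 9
E = max(D, A) - 3  [with D=5, A=9]  = 6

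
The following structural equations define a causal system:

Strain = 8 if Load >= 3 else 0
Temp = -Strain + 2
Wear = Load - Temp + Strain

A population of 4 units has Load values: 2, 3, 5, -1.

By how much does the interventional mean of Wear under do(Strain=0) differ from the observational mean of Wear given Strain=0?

1.75

The intervention sets Strain=0 in all 4 units regardless of Load. Recomputing Wear per unit gives 0, 1, 3, -3; average 0.25.
E[Wear|Strain=0] averages over only the 2 units with Strain=0 (Load = 2, -1): Wear = 0, -3, mean -1.5.
Difference = 0.25 − (-1.5) = 1.75.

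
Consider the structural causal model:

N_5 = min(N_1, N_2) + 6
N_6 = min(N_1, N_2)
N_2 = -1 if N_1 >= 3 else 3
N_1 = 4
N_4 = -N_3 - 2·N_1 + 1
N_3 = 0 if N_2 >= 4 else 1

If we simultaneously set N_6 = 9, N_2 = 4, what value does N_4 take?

-7

Under do(N_6 = 9, N_2 = 4), each intervened variable's structural equation is replaced by its fixed value.
N_3 = 0 if N_2 >= 4 else 1  [with N_2=4]  = 0
N_4 = -N_3 - 2·N_1 + 1  [with N_3=0, N_1=4]  = -7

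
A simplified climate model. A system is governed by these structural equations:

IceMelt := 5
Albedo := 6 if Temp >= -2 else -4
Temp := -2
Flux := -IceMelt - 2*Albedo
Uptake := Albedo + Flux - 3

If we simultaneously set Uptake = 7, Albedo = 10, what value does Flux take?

-25

Under do(Uptake = 7, Albedo = 10), each intervened variable's structural equation is replaced by its fixed value.
Flux = -IceMelt - 2*Albedo  [with IceMelt=5, Albedo=10]  = -25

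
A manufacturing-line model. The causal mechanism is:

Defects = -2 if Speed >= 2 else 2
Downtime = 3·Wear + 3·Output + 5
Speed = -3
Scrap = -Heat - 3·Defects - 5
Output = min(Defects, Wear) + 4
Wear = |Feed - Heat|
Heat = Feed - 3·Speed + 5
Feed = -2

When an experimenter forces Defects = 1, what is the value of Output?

5

Under do(Defects=1), the mechanism Defects = -2 if Speed >= 2 else 2 is discarded; Defects is fixed at 1.
Heat = Feed - 3·Speed + 5  [with Feed=-2, Speed=-3]  = 12
Wear = |Feed - Heat|  [with Feed=-2, Heat=12]  = 14
Output = min(Defects, Wear) + 4  [with Defects=1, Wear=14]  = 5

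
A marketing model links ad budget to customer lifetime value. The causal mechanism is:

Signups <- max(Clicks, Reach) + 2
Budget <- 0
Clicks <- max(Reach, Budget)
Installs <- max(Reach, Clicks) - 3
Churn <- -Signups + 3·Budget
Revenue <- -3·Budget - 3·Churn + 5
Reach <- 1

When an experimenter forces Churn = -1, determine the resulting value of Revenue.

8

Intervening sets Churn = -1 and removes its equation (Churn <- -Signups + 3·Budget).
Revenue = -3·Budget - 3·Churn + 5  [with Budget=0, Churn=-1]  = 8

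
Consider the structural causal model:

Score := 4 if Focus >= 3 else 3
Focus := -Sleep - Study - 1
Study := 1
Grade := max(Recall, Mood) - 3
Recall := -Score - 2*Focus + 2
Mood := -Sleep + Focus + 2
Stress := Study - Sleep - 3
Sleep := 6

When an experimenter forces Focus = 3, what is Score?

Intervening sets Focus = 3 and removes its equation (Focus := -Sleep - Study - 1).
Score = 4 if Focus >= 3 else 3  [with Focus=3]  = 4

4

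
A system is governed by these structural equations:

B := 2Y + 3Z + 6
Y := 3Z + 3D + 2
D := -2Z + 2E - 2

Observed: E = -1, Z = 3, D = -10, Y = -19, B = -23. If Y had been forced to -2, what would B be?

11

Intervening sets Y = -2 and removes its equation (Y := 3Z + 3D + 2).
B = 2Y + 3Z + 6  [with Y=-2, Z=3]  = 11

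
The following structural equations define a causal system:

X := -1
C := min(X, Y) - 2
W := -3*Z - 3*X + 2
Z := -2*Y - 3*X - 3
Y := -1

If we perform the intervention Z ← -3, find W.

14

do(Z=-3) replaces the equation Z := -2*Y - 3*X - 3 with the constant Z = -3.
W = -3*Z - 3*X + 2  [with Z=-3, X=-1]  = 14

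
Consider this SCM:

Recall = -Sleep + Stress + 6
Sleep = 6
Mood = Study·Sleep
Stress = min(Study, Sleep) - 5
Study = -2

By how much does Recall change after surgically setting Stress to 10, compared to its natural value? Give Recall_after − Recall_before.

17

do(Stress=10) replaces the equation Stress = min(Study, Sleep) - 5 with the constant Stress = 10.
Recall = -Sleep + Stress + 6  [with Sleep=6, Stress=10]  = 10
Without intervention: Stress = min(Study, Sleep) - 5  [with Study=-2, Sleep=6]  = -7; Recall = -Sleep + Stress + 6  [with Sleep=6, Stress=-7]  = -7.
Change = 10 − (-7) = 17.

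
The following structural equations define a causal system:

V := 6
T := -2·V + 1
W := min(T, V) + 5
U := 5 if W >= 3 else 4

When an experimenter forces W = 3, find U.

5

The intervention breaks the incoming arrows to W: W := min(T, V) + 5 no longer applies, and W = 3.
U = 5 if W >= 3 else 4  [with W=3]  = 5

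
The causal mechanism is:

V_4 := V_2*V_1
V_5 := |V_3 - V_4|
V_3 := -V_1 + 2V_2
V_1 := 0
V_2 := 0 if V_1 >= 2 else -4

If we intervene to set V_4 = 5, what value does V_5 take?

13

Intervening sets V_4 = 5 and removes its equation (V_4 := V_2*V_1).
V_2 = 0 if V_1 >= 2 else -4  [with V_1=0]  = -4
V_3 = -V_1 + 2V_2  [with V_1=0, V_2=-4]  = -8
V_5 = |V_3 - V_4|  [with V_3=-8, V_4=5]  = 13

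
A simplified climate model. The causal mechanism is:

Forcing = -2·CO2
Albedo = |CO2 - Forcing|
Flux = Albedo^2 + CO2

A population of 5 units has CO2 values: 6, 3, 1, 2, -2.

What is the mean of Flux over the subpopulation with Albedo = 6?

36

Observing Albedo=6 restricts to units where Albedo's equation naturally yields 6: CO2 ∈ {2, -2}. In that subpopulation Flux = 38, 34, mean 36.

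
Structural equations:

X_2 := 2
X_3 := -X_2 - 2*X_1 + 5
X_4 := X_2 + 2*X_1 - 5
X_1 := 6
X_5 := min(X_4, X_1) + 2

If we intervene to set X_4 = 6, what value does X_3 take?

-9

Under do(X_4=6), the mechanism X_4 := X_2 + 2*X_1 - 5 is discarded; X_4 is fixed at 6.
Since X_3 is not a descendant of the intervened variable, it is unaffected.
X_3 = -X_2 - 2*X_1 + 5  [with X_2=2, X_1=6]  = -9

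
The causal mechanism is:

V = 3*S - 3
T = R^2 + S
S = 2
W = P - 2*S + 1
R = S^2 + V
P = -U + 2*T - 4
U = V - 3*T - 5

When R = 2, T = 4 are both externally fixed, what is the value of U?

-14

Setting R = 2, T = 4 by intervention discards those variables' equations.
V = 3*S - 3  [with S=2]  = 3
U = V - 3*T - 5  [with V=3, T=4]  = -14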